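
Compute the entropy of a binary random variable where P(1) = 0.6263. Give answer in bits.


H = -p*log2(p) - (1-p)*log2(1-p). -0.6263*log2(0.6263) = 0.422799; -0.3737*log2(0.3737) = 0.530672. H = 0.422799 + 0.530672 = 0.9535

0.9535 bits


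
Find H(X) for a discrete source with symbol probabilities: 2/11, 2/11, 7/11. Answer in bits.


H = -sum(p_i * log2(p_i)). Terms: -(2/11)*log2(2/11) = 0.447169; -(2/11)*log2(2/11) = 0.447169; -(7/11)*log2(7/11) = 0.414958. H = 0.447169 + 0.447169 + 0.414958 = 1.3093

1.3093 bits


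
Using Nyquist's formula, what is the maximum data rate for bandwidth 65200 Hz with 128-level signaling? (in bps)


Rate = 2 * B * log2(M) = 2 * 65200 * 7.0 = 912800.0

912800.0 bps


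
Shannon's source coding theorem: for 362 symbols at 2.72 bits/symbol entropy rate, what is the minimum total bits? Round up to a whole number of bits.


Minimum bits >= n * H = 362 * 2.72 = 984.64, rounded up to a whole number of bits = 985

985 bits


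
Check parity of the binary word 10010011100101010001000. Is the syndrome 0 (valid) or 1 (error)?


Syndrome = XOR of all bits = 1 XOR 0 XOR 0 XOR 1 XOR 0 XOR 0 XOR 1 XOR 1 XOR 1 XOR 0 XOR 0 XOR 1 XOR 0 XOR 1 XOR 0 XOR 1 XOR 0 XOR 0 XOR 0 XOR 1 XOR 0 XOR 0 XOR 0 = 1

1


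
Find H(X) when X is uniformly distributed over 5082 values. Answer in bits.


H = log2(n) = log2(5082) = 12.3112

12.3112 bits


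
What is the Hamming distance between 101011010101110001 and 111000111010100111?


Count differing positions: . ^ . . ^ ^ ^ . ^ ^ ^ ^ . ^ . ^ ^ . = 11 differences

11


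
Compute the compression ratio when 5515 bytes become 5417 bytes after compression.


Ratio = original / compressed = 5515 / 5417 = 1.0181

1.0181


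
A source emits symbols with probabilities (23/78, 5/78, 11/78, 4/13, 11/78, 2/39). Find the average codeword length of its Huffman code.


Huffman construction (repeatedly merge the two least-probable nodes; each merge adds 1 bit to every symbol beneath it): 2/39 + 5/78 = 3/26; 3/26 + 11/78 = 10/39; 11/78 + 10/39 = 31/78; 23/78 + 4/13 = 47/78; 31/78 + 47/78 = 1. Resulting codeword lengths (in the order the probabilities were given): (2, 4, 3, 2, 2, 4). L_avg = sum(p_i * l_i) = 23/78*2 + 5/78*4 + 11/78*3 + 4/13*2 + 11/78*2 + 2/39*4 = 185/78 = 2.3718

2.3718 bits


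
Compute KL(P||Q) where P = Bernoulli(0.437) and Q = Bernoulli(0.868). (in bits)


KL = p*log2(p/q) + (1-p)*log2((1-p)/(1-q)) = 0.437*log2(0.437/0.868) + 0.563*log2(0.563/0.132) = 0.7455

0.7455 bits


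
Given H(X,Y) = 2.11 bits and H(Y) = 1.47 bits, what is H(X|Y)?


H(X|Y) = H(X,Y) - H(Y) = 2.11 - 1.47 = 0.64

0.64 bits


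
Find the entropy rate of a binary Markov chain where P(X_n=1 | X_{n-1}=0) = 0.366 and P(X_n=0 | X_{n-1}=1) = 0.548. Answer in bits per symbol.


Stationary distribution: pi_0 = p10/(p01+p10) = 0.5996, pi_1 = 0.4004. Entropy rate H' = pi_0*H(p01) + pi_1*H(p10) = 0.5996*0.9476 + 0.4004*0.9933 = 0.9659

0.9659 bits/symbol


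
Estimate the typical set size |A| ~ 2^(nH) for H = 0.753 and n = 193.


log2|A_typical| = nH = 193 * 0.753 = 145.329, so |A_typical| ~ 2^145.329 = 5.603e+43

5.603e+43


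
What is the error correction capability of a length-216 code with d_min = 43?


Correction capability = floor((d-1)/2) = floor((43-1)/2) = 21

21 errors


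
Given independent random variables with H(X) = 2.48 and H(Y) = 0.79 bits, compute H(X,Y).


For independent variables, H(X,Y) = H(X) + H(Y) = 2.48 + 0.79 = 3.27

3.27 bits


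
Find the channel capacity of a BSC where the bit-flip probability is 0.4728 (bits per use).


H(p) = -p*log2(p) - (1-p)*log2(1-p) = -0.4728*log2(0.4728) - 0.5272*log2(0.5272) = 0.510954 + 0.486910 = 0.9979. C = 1 - H(p) = 1 - 0.9979 = 0.0021

0.0021 bits


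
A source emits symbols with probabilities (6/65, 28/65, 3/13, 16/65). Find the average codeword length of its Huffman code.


Huffman construction (repeatedly merge the two least-probable nodes; each merge adds 1 bit to every symbol beneath it): 6/65 + 3/13 = 21/65; 16/65 + 21/65 = 37/65; 28/65 + 37/65 = 1. Resulting codeword lengths (in the order the probabilities were given): (3, 1, 3, 2). L_avg = sum(p_i * l_i) = 6/65*3 + 28/65*1 + 3/13*3 + 16/65*2 = 123/65 = 1.8923

1.8923 bits


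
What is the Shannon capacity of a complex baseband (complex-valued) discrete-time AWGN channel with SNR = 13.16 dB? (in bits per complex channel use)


SNR_linear = 10^(13.16/10) = 20.7014; C = log2(1 + SNR_linear) = log2(1 + 20.7014) = 4.4397

4.4397 bits/channel use


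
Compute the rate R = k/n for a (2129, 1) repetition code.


Rate = k/n = 1/2129

1/2129


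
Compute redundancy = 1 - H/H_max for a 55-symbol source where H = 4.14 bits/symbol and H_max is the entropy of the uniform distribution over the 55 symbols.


H_max = log2(K) = log2(55) = 5.7814 bits/symbol. Redundancy = 1 - H/H_max = 1 - 4.14/5.7814 = 1 - 0.7161 = 0.2839

0.2839


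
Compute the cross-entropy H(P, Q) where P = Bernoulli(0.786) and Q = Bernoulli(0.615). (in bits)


H(P,Q) = -p*log2(q) - (1-p)*log2(1-q). -0.786*log2(0.615) = 0.551255; -0.214*log2(0.385) = 0.294693. H(P,Q) = 0.551255 + 0.294693 = 0.8459

0.8459 bits


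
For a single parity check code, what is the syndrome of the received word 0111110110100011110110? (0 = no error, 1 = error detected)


Syndrome = XOR of all bits = 0 XOR 1 XOR 1 XOR 1 XOR 1 XOR 1 XOR 0 XOR 1 XOR 1 XOR 0 XOR 1 XOR 0 XOR 0 XOR 0 XOR 1 XOR 1 XOR 1 XOR 1 XOR 0 XOR 1 XOR 1 XOR 0 = 0

0


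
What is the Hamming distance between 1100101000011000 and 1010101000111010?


Count differing positions: . ^ ^ . . . . . . . ^ . . . ^ . = 4 differences

4


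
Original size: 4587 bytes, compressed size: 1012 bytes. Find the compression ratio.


Ratio = original / compressed = 4587 / 1012 = 4.5326

4.5326


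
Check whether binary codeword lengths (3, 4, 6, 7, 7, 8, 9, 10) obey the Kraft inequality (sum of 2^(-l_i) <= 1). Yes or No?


Kraft sum = sum(2^(-l_i)) = 0.2256, need <= 1. Result: satisfied (a binary prefix-free code with these lengths exists)

Yes


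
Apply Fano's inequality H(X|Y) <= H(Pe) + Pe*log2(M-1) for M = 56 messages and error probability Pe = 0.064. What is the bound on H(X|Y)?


H(Pe) = -Pe*log2(Pe) - (1-Pe)*log2(1-Pe) = -0.064*log2(0.064) - 0.936*log2(0.936) = 0.253810 + 0.089313 = 0.3431. Pe*log2(M-1) = 0.064*log2(55) = 0.370007. Bound = H(Pe) + Pe*log2(M-1) = 0.253810 + 0.089313 + 0.370007 = 0.7131

0.7131 bits


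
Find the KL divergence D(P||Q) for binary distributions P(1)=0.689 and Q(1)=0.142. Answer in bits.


KL = p*log2(p/q) + (1-p)*log2((1-p)/(1-q)) = 0.689*log2(0.689/0.142) + 0.311*log2(0.311/0.858) = 1.1146

1.1146 bits


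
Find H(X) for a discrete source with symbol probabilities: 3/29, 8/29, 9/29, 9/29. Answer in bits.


H = -sum(p_i * log2(p_i)). Terms: -(3/29)*log2(3/29) = 0.338588; -(8/29)*log2(8/29) = 0.512546; -(9/29)*log2(9/29) = 0.523879; -(9/29)*log2(9/29) = 0.523879. H = 0.338588 + 0.512546 + 0.523879 + 0.523879 = 1.8989

1.8989 bits


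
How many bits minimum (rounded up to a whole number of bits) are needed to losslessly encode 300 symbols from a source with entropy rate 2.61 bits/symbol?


Minimum bits >= n * H = 300 * 2.61 = 783.0, rounded up to a whole number of bits = 783

783 bits


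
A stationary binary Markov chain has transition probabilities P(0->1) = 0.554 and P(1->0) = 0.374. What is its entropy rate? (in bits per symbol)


Stationary distribution: pi_0 = p10/(p01+p10) = 0.403, pi_1 = 0.597. Entropy rate H' = pi_0*H(p01) + pi_1*H(p10) = 0.403*0.9916 + 0.597*0.9537 = 0.969

0.969 bits/symbol


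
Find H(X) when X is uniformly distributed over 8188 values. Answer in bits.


H = log2(n) = log2(8188) = 12.9993

12.9993 bits


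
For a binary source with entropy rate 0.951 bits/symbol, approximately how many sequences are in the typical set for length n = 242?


log2|A_typical| = nH = 242 * 0.951 = 230.142, so |A_typical| ~ 2^230.142 = 1.904e+69

1.904e+69


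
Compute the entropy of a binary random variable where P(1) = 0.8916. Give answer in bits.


H = -p*log2(p) - (1-p)*log2(1-p). -0.8916*log2(0.8916) = 0.147588; -0.1084*log2(0.1084) = 0.347483. H = 0.147588 + 0.347483 = 0.4951

0.4951 bits


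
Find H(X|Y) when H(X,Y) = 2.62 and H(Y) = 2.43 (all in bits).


H(X|Y) = H(X,Y) - H(Y) = 2.62 - 2.43 = 0.19

0.19 bits


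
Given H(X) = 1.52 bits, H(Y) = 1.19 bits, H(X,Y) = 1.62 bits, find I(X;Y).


I(X;Y) = H(X) + H(Y) - H(X,Y) = 1.52 + 1.19 - 1.62 = 1.09

1.09 bits


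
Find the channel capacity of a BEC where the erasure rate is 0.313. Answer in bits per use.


C = 1 - epsilon = 1 - 0.313 = 0.687

0.687 bits


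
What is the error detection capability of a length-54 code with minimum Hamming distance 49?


Detection capability = d_min - 1 = 49 - 1 = 48

48 errors


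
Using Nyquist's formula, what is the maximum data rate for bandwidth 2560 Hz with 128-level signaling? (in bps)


Rate = 2 * B * log2(M) = 2 * 2560 * 7.0 = 35840.0

35840.0 bps


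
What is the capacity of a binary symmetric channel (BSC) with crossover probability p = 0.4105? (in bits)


H(p) = -p*log2(p) - (1-p)*log2(1-p) = -0.4105*log2(0.4105) - 0.5895*log2(0.5895) = 0.527306 + 0.449456 = 0.9768. C = 1 - H(p) = 1 - 0.9768 = 0.0232

0.0232 bits


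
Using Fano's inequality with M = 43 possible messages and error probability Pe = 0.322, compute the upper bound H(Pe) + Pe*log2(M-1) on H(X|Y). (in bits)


H(Pe) = -Pe*log2(Pe) - (1-Pe)*log2(1-Pe) = -0.322*log2(0.322) - 0.678*log2(0.678) = 0.526427 + 0.380116 = 0.9065. Pe*log2(M-1) = 0.322*log2(42) = 1.736326. Bound = H(Pe) + Pe*log2(M-1) = 0.526427 + 0.380116 + 1.736326 = 2.6429

2.6429 bits


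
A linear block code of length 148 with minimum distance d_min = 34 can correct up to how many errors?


Correction capability = floor((d-1)/2) = floor((34-1)/2) = 16

16 errors


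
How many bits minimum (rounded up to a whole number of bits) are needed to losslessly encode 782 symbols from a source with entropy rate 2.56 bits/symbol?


Minimum bits >= n * H = 782 * 2.56 = 2001.92, rounded up to a whole number of bits = 2002

2002 bits


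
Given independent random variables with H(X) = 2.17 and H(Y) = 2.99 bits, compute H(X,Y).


For independent variables, H(X,Y) = H(X) + H(Y) = 2.17 + 2.99 = 5.16

5.16 bits


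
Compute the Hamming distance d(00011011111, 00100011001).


Count differing positions: . . ^ ^ ^ . . . ^ ^ . = 5 differences

5


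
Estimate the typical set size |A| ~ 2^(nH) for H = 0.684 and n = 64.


log2|A_typical| = nH = 64 * 0.684 = 43.776, so |A_typical| ~ 2^43.776 = 1.506e+13

1.506e+13


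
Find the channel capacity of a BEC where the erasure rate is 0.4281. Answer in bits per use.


C = 1 - epsilon = 1 - 0.4281 = 0.5719

0.5719 bits


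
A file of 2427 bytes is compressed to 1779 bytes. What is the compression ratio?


Ratio = original / compressed = 2427 / 1779 = 1.3642

1.3642


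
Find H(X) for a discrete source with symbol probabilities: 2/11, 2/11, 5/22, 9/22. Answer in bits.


H = -sum(p_i * log2(p_i)). Terms: -(2/11)*log2(2/11) = 0.447169; -(2/11)*log2(2/11) = 0.447169; -(5/22)*log2(5/22) = 0.485796; -(9/22)*log2(9/22) = 0.527525. H = 0.447169 + 0.447169 + 0.485796 + 0.527525 = 1.9077

1.9077 bits


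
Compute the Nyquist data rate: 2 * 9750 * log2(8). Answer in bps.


Rate = 2 * B * log2(M) = 2 * 9750 * 3.0 = 58500.0

58500.0 bps


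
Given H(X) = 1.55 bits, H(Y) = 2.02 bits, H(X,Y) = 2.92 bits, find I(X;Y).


I(X;Y) = H(X) + H(Y) - H(X,Y) = 1.55 + 2.02 - 2.92 = 0.65

0.65 bits


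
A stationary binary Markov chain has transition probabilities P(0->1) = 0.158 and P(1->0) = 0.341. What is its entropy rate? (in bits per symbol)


Stationary distribution: pi_0 = p10/(p01+p10) = 0.6834, pi_1 = 0.3166. Entropy rate H' = pi_0*H(p01) + pi_1*H(p10) = 0.6834*0.6295 + 0.3166*0.9258 = 0.7233

0.7233 bits/symbol


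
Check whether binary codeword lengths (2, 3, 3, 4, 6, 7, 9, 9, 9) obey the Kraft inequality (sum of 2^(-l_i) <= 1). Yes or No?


Kraft sum = sum(2^(-l_i)) = 0.5918, need <= 1. Result: satisfied (a binary prefix-free code with these lengths exists)

Yes


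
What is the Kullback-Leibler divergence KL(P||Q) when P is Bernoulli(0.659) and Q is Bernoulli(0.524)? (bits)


KL = p*log2(p/q) + (1-p)*log2((1-p)/(1-q)) = 0.659*log2(0.659/0.524) + 0.341*log2(0.341/0.476) = 0.0539

0.0539 bits


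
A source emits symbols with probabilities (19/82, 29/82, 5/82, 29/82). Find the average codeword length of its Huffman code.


Huffman construction (repeatedly merge the two least-probable nodes; each merge adds 1 bit to every symbol beneath it): 5/82 + 19/82 = 12/41; 12/41 + 29/82 = 53/82; 29/82 + 53/82 = 1. Resulting codeword lengths (in the order the probabilities were given): (3, 2, 3, 1). L_avg = sum(p_i * l_i) = 19/82*3 + 29/82*2 + 5/82*3 + 29/82*1 = 159/82 = 1.939

1.939 bits


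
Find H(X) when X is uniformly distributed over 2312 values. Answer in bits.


H = log2(n) = log2(2312) = 11.1749

11.1749 bits


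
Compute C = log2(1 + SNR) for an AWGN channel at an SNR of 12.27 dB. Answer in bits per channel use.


SNR_linear = 10^(12.27/10) = 16.8655; C = log2(1 + SNR_linear) = log2(1 + 16.8655) = 4.1591

4.1591 bits/channel use


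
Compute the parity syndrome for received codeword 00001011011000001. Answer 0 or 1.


Syndrome = XOR of all bits = 0 XOR 0 XOR 0 XOR 0 XOR 1 XOR 0 XOR 1 XOR 1 XOR 0 XOR 1 XOR 1 XOR 0 XOR 0 XOR 0 XOR 0 XOR 0 XOR 1 = 0

0


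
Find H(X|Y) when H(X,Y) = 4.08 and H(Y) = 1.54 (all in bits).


H(X|Y) = H(X,Y) - H(Y) = 4.08 - 1.54 = 2.54

2.54 bits


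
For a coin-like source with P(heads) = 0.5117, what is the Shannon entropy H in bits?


H = -p*log2(p) - (1-p)*log2(1-p). -0.5117*log2(0.5117) = 0.494625; -0.4883*log2(0.4883) = 0.504980. H = 0.494625 + 0.504980 = 0.9996

0.9996 bits


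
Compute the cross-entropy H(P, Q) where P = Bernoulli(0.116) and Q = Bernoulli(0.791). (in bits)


H(P,Q) = -p*log2(q) - (1-p)*log2(1-q). -0.116*log2(0.791) = 0.039237; -0.884*log2(0.209) = 1.996448. H(P,Q) = 0.039237 + 1.996448 = 2.0357

2.0357 bits


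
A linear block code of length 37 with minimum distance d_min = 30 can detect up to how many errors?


Detection capability = d_min - 1 = 30 - 1 = 29

29 errors


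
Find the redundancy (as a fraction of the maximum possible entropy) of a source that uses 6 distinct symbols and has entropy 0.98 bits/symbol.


H_max = log2(K) = log2(6) = 2.585 bits/symbol. Redundancy = 1 - H/H_max = 1 - 0.98/2.585 = 1 - 0.3791 = 0.6209

0.6209


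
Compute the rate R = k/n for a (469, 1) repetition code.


Rate = k/n = 1/469

1/469


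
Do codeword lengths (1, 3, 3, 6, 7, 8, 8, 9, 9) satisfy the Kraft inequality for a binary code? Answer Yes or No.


Kraft sum = sum(2^(-l_i)) = 0.7852, need <= 1. Result: satisfied (a binary prefix-free code with these lengths exists)

Yes


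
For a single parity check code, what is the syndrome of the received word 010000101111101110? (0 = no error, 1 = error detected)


Syndrome = XOR of all bits = 0 XOR 1 XOR 0 XOR 0 XOR 0 XOR 0 XOR 1 XOR 0 XOR 1 XOR 1 XOR 1 XOR 1 XOR 1 XOR 0 XOR 1 XOR 1 XOR 1 XOR 0 = 0

0


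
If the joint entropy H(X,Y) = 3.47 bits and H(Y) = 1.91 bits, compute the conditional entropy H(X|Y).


H(X|Y) = H(X,Y) - H(Y) = 3.47 - 1.91 = 1.56

1.56 bits


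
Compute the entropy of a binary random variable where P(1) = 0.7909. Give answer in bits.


H = -p*log2(p) - (1-p)*log2(1-p). -0.7909*log2(0.7909) = 0.267667; -0.2091*log2(0.2091) = 0.472092. H = 0.267667 + 0.472092 = 0.7398

0.7398 bits


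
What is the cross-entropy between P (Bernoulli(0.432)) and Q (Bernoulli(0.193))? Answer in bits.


H(P,Q) = -p*log2(q) - (1-p)*log2(1-q). -0.432*log2(0.193) = 1.025277; -0.568*log2(0.807) = 0.175716. H(P,Q) = 1.025277 + 0.175716 = 1.201

1.201 bits


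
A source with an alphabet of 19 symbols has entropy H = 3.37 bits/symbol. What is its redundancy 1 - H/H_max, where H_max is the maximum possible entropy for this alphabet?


H_max = log2(K) = log2(19) = 4.2479 bits/symbol. Redundancy = 1 - H/H_max = 1 - 3.37/4.2479 = 1 - 0.7933 = 0.2067

0.2067


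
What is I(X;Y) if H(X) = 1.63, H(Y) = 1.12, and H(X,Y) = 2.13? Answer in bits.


I(X;Y) = H(X) + H(Y) - H(X,Y) = 1.63 + 1.12 - 2.13 = 0.62

0.62 bits


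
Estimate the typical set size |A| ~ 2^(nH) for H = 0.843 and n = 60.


log2|A_typical| = nH = 60 * 0.843 = 50.58, so |A_typical| ~ 2^50.58 = 1.683e+15

1.683e+15


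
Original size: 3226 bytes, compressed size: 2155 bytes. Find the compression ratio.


Ratio = original / compressed = 3226 / 2155 = 1.497

1.497


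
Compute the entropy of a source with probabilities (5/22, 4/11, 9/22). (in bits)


H = -sum(p_i * log2(p_i)). Terms: -(5/22)*log2(5/22) = 0.485796; -(4/11)*log2(4/11) = 0.530702; -(9/22)*log2(9/22) = 0.527525. H = 0.485796 + 0.530702 + 0.527525 = 1.544

1.544 bits


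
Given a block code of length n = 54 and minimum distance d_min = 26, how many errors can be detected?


Detection capability = d_min - 1 = 26 - 1 = 25

25 errors


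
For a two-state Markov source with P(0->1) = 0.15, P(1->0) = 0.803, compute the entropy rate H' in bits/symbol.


Stationary distribution: pi_0 = p10/(p01+p10) = 0.8426, pi_1 = 0.1574. Entropy rate H' = pi_0*H(p01) + pi_1*H(p10) = 0.8426*0.6098 + 0.1574*0.7159 = 0.6265

0.6265 bits/symbol


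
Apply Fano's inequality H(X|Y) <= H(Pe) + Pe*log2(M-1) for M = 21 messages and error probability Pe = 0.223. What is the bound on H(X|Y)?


H(Pe) = -Pe*log2(Pe) - (1-Pe)*log2(1-Pe) = -0.223*log2(0.223) - 0.777*log2(0.777) = 0.482769 + 0.282838 = 0.7656. Pe*log2(M-1) = 0.223*log2(20) = 0.963790. Bound = H(Pe) + Pe*log2(M-1) = 0.482769 + 0.282838 + 0.963790 = 1.7294

1.7294 bits


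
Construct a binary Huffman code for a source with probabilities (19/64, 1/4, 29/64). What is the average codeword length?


Huffman construction (repeatedly merge the two least-probable nodes; each merge adds 1 bit to every symbol beneath it): 1/4 + 19/64 = 35/64; 29/64 + 35/64 = 1. Resulting codeword lengths (in the order the probabilities were given): (2, 2, 1). L_avg = sum(p_i * l_i) = 19/64*2 + 1/4*2 + 29/64*1 = 99/64 = 1.5469

1.5469 bits


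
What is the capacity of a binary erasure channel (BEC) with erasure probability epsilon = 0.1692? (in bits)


C = 1 - epsilon = 1 - 0.1692 = 0.8308

0.8308 bits


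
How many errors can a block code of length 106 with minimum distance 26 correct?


Correction capability = floor((d-1)/2) = floor((26-1)/2) = 12

12 errors


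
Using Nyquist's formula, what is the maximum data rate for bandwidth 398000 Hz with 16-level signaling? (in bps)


Rate = 2 * B * log2(M) = 2 * 398000 * 4.0 = 3184000.0

3184000.0 bps


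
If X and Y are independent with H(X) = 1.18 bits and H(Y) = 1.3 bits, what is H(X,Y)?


For independent variables, H(X,Y) = H(X) + H(Y) = 1.18 + 1.3 = 2.48

2.48 bits


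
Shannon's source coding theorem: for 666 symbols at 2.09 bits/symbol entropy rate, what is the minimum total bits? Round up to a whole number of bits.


Minimum bits >= n * H = 666 * 2.09 = 1391.94, rounded up to a whole number of bits = 1392

1392 bits


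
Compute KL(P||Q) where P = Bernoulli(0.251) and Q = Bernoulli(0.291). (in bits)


KL = p*log2(p/q) + (1-p)*log2((1-p)/(1-q)) = 0.251*log2(0.251/0.291) + 0.749*log2(0.749/0.709) = 0.0058

0.0058 bits


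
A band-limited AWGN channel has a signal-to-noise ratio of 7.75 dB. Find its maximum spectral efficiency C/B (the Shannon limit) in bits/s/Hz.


SNR_linear = 10^(7.75/10) = 5.9566; C/B = log2(1 + SNR_linear) = log2(1 + 5.9566) = 2.7984

2.7984 bits/s/Hz


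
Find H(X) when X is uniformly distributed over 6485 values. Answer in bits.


H = log2(n) = log2(6485) = 12.6629

12.6629 bits


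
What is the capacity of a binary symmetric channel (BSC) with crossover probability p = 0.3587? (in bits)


H(p) = -p*log2(p) - (1-p)*log2(1-p) = -0.3587*log2(0.3587) - 0.6413*log2(0.6413) = 0.530571 + 0.411028 = 0.9416. C = 1 - H(p) = 1 - 0.9416 = 0.0584

0.0584 bits


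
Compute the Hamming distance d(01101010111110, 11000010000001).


Count differing positions: ^ . ^ . ^ . . . ^ ^ ^ ^ ^ ^ = 9 differences

9


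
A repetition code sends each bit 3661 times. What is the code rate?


Rate = k/n = 1/3661

1/3661


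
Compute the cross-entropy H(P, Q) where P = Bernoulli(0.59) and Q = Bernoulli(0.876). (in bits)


H(P,Q) = -p*log2(q) - (1-p)*log2(1-q). -0.59*log2(0.876) = 0.112688; -0.41*log2(0.124) = 1.234751. H(P,Q) = 0.112688 + 1.234751 = 1.3474

1.3474 bits


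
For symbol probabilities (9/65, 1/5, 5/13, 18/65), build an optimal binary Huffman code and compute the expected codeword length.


Huffman construction (repeatedly merge the two least-probable nodes; each merge adds 1 bit to every symbol beneath it): 9/65 + 1/5 = 22/65; 18/65 + 22/65 = 8/13; 5/13 + 8/13 = 1. Resulting codeword lengths (in the order the probabilities were given): (3, 3, 1, 2). L_avg = sum(p_i * l_i) = 9/65*3 + 1/5*3 + 5/13*1 + 18/65*2 = 127/65 = 1.9538

1.9538 bits


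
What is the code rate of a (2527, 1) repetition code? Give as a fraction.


Rate = k/n = 1/2527

1/2527


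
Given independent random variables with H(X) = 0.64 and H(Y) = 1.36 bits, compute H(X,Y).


For independent variables, H(X,Y) = H(X) + H(Y) = 0.64 + 1.36 = 2.0

2.0 bits


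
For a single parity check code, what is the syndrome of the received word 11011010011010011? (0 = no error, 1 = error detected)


Syndrome = XOR of all bits = 1 XOR 1 XOR 0 XOR 1 XOR 1 XOR 0 XOR 1 XOR 0 XOR 0 XOR 1 XOR 1 XOR 0 XOR 1 XOR 0 XOR 0 XOR 1 XOR 1 = 0

0


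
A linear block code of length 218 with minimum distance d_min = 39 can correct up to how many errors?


Correction capability = floor((d-1)/2) = floor((39-1)/2) = 19

19 errors


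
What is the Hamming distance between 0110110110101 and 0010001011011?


Count differing positions: . ^ . . ^ ^ ^ ^ . ^ ^ ^ . = 8 differences

8


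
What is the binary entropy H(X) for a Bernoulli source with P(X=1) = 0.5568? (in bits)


H = -p*log2(p) - (1-p)*log2(1-p). -0.5568*log2(0.5568) = 0.470367; -0.4432*log2(0.4432) = 0.520304. H = 0.470367 + 0.520304 = 0.9907

0.9907 bits


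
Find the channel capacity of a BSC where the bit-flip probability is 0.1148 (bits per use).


H(p) = -p*log2(p) - (1-p)*log2(1-p) = -0.1148*log2(0.1148) - 0.8852*log2(0.8852) = 0.358498 + 0.155728 = 0.5142. C = 1 - H(p) = 1 - 0.5142 = 0.4858

0.4858 bits


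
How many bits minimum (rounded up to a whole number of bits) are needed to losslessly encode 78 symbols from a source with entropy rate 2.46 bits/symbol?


Minimum bits >= n * H = 78 * 2.46 = 191.88, rounded up to a whole number of bits = 192

192 bits


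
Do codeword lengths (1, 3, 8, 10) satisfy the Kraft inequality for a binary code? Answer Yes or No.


Kraft sum = sum(2^(-l_i)) = 0.6299, need <= 1. Result: satisfied (a binary prefix-free code with these lengths exists)

Yes


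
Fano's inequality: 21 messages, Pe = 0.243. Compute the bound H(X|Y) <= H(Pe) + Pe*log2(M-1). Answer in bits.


H(Pe) = -Pe*log2(Pe) - (1-Pe)*log2(1-Pe) = -0.243*log2(0.243) - 0.757*log2(0.757) = 0.495956 + 0.304038 = 0.8. Pe*log2(M-1) = 0.243*log2(20) = 1.050229. Bound = H(Pe) + Pe*log2(M-1) = 0.495956 + 0.304038 + 1.050229 = 1.8502

1.8502 bits


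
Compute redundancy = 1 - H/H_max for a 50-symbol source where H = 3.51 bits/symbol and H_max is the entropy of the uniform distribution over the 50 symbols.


H_max = log2(K) = log2(50) = 5.6439 bits/symbol. Redundancy = 1 - H/H_max = 1 - 3.51/5.6439 = 1 - 0.6219 = 0.3781

0.3781


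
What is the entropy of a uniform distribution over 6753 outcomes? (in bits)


H = log2(n) = log2(6753) = 12.7213

12.7213 bits


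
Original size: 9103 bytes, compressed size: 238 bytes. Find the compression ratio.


Ratio = original / compressed = 9103 / 238 = 38.2479

38.2479


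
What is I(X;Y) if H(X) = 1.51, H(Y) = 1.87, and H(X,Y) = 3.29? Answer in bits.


I(X;Y) = H(X) + H(Y) - H(X,Y) = 1.51 + 1.87 - 3.29 = 0.09

0.09 bits


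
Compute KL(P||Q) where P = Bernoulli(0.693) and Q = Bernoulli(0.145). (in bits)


KL = p*log2(p/q) + (1-p)*log2((1-p)/(1-q)) = 0.693*log2(0.693/0.145) + 0.307*log2(0.307/0.855) = 1.1103

1.1103 bits


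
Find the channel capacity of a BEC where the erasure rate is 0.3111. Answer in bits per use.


C = 1 - epsilon = 1 - 0.3111 = 0.6889

0.6889 bits


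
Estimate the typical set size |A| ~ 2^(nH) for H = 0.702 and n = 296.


log2|A_typical| = nH = 296 * 0.702 = 207.792, so |A_typical| ~ 2^207.792 = 3.561e+62

3.561e+62


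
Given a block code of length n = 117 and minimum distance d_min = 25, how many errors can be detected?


Detection capability = d_min - 1 = 25 - 1 = 24

24 errors


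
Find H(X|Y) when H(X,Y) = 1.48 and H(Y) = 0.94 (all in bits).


H(X|Y) = H(X,Y) - H(Y) = 1.48 - 0.94 = 0.54

0.54 bits


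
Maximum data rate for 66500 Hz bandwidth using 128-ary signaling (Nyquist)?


Rate = 2 * B * log2(M) = 2 * 66500 * 7.0 = 931000.0

931000.0 bps


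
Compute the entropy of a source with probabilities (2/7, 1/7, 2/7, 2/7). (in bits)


H = -sum(p_i * log2(p_i)). Terms: -(2/7)*log2(2/7) = 0.516387; -(1/7)*log2(1/7) = 0.401051; -(2/7)*log2(2/7) = 0.516387; -(2/7)*log2(2/7) = 0.516387. H = 0.516387 + 0.401051 + 0.516387 + 0.516387 = 1.9502

1.9502 bits


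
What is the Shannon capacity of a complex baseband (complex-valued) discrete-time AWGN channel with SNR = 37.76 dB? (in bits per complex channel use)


SNR_linear = 10^(37.76/10) = 5970.3529; C = log2(1 + SNR_linear) = log2(1 + 5970.3529) = 12.5438

12.5438 bits/channel use


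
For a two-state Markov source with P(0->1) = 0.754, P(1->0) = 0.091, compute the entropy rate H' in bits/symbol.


Stationary distribution: pi_0 = p10/(p01+p10) = 0.1077, pi_1 = 0.8923. Entropy rate H' = pi_0*H(p01) + pi_1*H(p10) = 0.1077*0.8049 + 0.8923*0.4398 = 0.4791

0.4791 bits/symbol


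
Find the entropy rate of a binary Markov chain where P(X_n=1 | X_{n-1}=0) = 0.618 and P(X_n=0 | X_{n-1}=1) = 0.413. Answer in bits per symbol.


Stationary distribution: pi_0 = p10/(p01+p10) = 0.4006, pi_1 = 0.5994. Entropy rate H' = pi_0*H(p01) + pi_1*H(p10) = 0.4006*0.9594 + 0.5994*0.978 = 0.9706

0.9706 bits/symbol


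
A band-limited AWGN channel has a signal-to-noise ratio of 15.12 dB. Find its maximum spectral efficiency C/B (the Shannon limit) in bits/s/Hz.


SNR_linear = 10^(15.12/10) = 32.5087; C/B = log2(1 + SNR_linear) = log2(1 + 32.5087) = 5.0665

5.0665 bits/s/Hz


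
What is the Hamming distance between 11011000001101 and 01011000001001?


Count differing positions: ^ . . . . . . . . . . ^ . . = 2 differences

2


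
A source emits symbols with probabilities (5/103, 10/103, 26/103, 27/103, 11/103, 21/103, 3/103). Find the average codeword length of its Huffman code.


Huffman construction (repeatedly merge the two least-probable nodes; each merge adds 1 bit to every symbol beneath it): 3/103 + 5/103 = 8/103; 8/103 + 10/103 = 18/103; 11/103 + 18/103 = 29/103; 21/103 + 26/103 = 47/103; 27/103 + 29/103 = 56/103; 47/103 + 56/103 = 1. Resulting codeword lengths (in the order the probabilities were given): (5, 4, 2, 2, 3, 2, 5). L_avg = sum(p_i * l_i) = 5/103*5 + 10/103*4 + 26/103*2 + 27/103*2 + 11/103*3 + 21/103*2 + 3/103*5 = 261/103 = 2.534

2.534 bits


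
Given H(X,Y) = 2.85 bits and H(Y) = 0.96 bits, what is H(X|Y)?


H(X|Y) = H(X,Y) - H(Y) = 2.85 - 0.96 = 1.89

1.89 bits


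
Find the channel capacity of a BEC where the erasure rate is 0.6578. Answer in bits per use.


C = 1 - epsilon = 1 - 0.6578 = 0.3422

0.3422 bits


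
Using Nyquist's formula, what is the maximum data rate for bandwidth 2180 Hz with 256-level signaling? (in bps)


Rate = 2 * B * log2(M) = 2 * 2180 * 8.0 = 34880.0

34880.0 bps


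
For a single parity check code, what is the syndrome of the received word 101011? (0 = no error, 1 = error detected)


Syndrome = XOR of all bits = 1 XOR 0 XOR 1 XOR 0 XOR 1 XOR 1 = 0

0


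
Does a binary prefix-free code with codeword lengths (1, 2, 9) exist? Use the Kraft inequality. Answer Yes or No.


Kraft sum = sum(2^(-l_i)) = 0.752, need <= 1. Result: satisfied (a binary prefix-free code with these lengths exists)

Yes


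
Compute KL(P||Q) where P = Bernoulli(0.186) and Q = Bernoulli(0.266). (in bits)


KL = p*log2(p/q) + (1-p)*log2((1-p)/(1-q)) = 0.186*log2(0.186/0.266) + 0.814*log2(0.814/0.734) = 0.0255

0.0255 bits


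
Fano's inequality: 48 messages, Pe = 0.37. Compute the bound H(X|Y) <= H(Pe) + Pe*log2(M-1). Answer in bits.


H(Pe) = -Pe*log2(Pe) - (1-Pe)*log2(1-Pe) = -0.37*log2(0.37) - 0.63*log2(0.63) = 0.530729 + 0.419943 = 0.9507. Pe*log2(M-1) = 0.37*log2(47) = 2.055198. Bound = H(Pe) + Pe*log2(M-1) = 0.530729 + 0.419943 + 2.055198 = 3.0059

3.0059 bits


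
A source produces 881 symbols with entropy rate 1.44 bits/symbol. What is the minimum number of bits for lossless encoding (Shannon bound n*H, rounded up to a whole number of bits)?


Minimum bits >= n * H = 881 * 1.44 = 1268.64, rounded up to a whole number of bits = 1269

1269 bits


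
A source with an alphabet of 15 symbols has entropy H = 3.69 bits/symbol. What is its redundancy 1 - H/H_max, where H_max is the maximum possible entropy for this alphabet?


H_max = log2(K) = log2(15) = 3.9069 bits/symbol. Redundancy = 1 - H/H_max = 1 - 3.69/3.9069 = 1 - 0.9445 = 0.0555

0.0555


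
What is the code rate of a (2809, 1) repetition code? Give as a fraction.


Rate = k/n = 1/2809

1/2809


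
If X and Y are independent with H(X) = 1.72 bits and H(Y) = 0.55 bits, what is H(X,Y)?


For independent variables, H(X,Y) = H(X) + H(Y) = 1.72 + 0.55 = 2.27

2.27 bits


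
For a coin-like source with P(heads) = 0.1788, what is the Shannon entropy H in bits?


H = -p*log2(p) - (1-p)*log2(1-p). -0.1788*log2(0.1788) = 0.444064; -0.8212*log2(0.8212) = 0.233380. H = 0.444064 + 0.233380 = 0.6774

0.6774 bits


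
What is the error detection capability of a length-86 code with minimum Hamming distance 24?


Detection capability = d_min - 1 = 24 - 1 = 23

23 errors


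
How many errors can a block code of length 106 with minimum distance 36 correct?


Correction capability = floor((d-1)/2) = floor((36-1)/2) = 17

17 errors


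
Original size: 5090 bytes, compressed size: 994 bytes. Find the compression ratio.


Ratio = original / compressed = 5090 / 994 = 5.1207

5.1207


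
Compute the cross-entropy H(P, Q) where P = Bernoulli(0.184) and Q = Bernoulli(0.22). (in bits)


H(P,Q) = -p*log2(q) - (1-p)*log2(1-q). -0.184*log2(0.22) = 0.401934; -0.816*log2(0.78) = 0.292498. H(P,Q) = 0.401934 + 0.292498 = 0.6944

0.6944 bits


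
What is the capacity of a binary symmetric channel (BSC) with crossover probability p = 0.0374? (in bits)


H(p) = -p*log2(p) - (1-p)*log2(1-p) = -0.0374*log2(0.0374) - 0.9626*log2(0.9626) = 0.177307 + 0.052935 = 0.2302. C = 1 - H(p) = 1 - 0.2302 = 0.7698

0.7698 bits


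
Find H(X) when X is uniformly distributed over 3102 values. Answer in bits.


H = log2(n) = log2(3102) = 11.599

11.599 bits


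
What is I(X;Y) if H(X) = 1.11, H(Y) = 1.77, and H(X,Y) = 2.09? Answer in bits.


I(X;Y) = H(X) + H(Y) - H(X,Y) = 1.11 + 1.77 - 2.09 = 0.79

0.79 bits


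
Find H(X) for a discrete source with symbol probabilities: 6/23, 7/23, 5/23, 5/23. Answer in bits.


H = -sum(p_i * log2(p_i)). Terms: -(6/23)*log2(6/23) = 0.505722; -(7/23)*log2(7/23) = 0.522324; -(5/23)*log2(5/23) = 0.478616; -(5/23)*log2(5/23) = 0.478616. H = 0.505722 + 0.522324 + 0.478616 + 0.478616 = 1.9853

1.9853 bits


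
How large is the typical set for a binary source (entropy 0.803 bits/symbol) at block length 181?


log2|A_typical| = nH = 181 * 0.803 = 145.343, so |A_typical| ~ 2^145.343 = 5.657e+43

5.657e+43


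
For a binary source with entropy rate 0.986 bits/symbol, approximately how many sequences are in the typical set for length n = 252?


log2|A_typical| = nH = 252 * 0.986 = 248.472, so |A_typical| ~ 2^248.472 = 6.274e+74

6.274e+74


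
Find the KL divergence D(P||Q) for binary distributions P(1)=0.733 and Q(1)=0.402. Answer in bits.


KL = p*log2(p/q) + (1-p)*log2((1-p)/(1-q)) = 0.733*log2(0.733/0.402) + 0.267*log2(0.267/0.598) = 0.3246

0.3246 bits


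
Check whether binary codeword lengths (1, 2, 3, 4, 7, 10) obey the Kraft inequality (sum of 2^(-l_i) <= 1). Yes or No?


Kraft sum = sum(2^(-l_i)) = 0.9463, need <= 1. Result: satisfied (a binary prefix-free code with these lengths exists)

Yes


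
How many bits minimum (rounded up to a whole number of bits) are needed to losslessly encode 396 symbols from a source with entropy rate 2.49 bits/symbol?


Minimum bits >= n * H = 396 * 2.49 = 986.04, rounded up to a whole number of bits = 987

987 bits


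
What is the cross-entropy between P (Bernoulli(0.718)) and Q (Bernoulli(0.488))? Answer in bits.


H(P,Q) = -p*log2(q) - (1-p)*log2(1-q). -0.718*log2(0.488) = 0.743164; -0.282*log2(0.512) = 0.272351. H(P,Q) = 0.743164 + 0.272351 = 1.0155

1.0155 bits


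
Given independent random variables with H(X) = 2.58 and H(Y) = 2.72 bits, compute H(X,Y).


For independent variables, H(X,Y) = H(X) + H(Y) = 2.58 + 2.72 = 5.3

5.3 bits


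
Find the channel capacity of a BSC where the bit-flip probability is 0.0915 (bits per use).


H(p) = -p*log2(p) - (1-p)*log2(1-p) = -0.0915*log2(0.0915) - 0.9085*log2(0.9085) = 0.315683 + 0.125774 = 0.4415. C = 1 - H(p) = 1 - 0.4415 = 0.5585

0.5585 bits


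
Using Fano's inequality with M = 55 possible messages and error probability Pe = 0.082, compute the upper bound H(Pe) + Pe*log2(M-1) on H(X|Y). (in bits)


H(Pe) = -Pe*log2(Pe) - (1-Pe)*log2(1-Pe) = -0.082*log2(0.082) - 0.918*log2(0.918) = 0.295875 + 0.113312 = 0.4092. Pe*log2(M-1) = 0.082*log2(54) = 0.471901. Bound = H(Pe) + Pe*log2(M-1) = 0.295875 + 0.113312 + 0.471901 = 0.8811

0.8811 bits


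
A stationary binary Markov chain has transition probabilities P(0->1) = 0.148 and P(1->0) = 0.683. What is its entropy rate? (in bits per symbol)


Stationary distribution: pi_0 = p10/(p01+p10) = 0.8219, pi_1 = 0.1781. Entropy rate H' = pi_0*H(p01) + pi_1*H(p10) = 0.8219*0.6048 + 0.1781*0.9011 = 0.6576

0.6576 bits/symbol


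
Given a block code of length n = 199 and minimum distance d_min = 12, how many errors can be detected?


Detection capability = d_min - 1 = 12 - 1 = 11

11 errors


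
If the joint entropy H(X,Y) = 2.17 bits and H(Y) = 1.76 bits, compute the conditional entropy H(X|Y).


H(X|Y) = H(X,Y) - H(Y) = 2.17 - 1.76 = 0.41

0.41 bits


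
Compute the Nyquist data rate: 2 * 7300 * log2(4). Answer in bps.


Rate = 2 * B * log2(M) = 2 * 7300 * 2.0 = 29200.0

29200.0 bps


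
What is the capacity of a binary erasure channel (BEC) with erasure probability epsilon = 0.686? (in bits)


C = 1 - epsilon = 1 - 0.686 = 0.314

0.314 bits


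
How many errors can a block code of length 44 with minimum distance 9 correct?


Correction capability = floor((d-1)/2) = floor((9-1)/2) = 4

4 errors


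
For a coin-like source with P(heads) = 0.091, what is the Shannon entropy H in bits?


H = -p*log2(p) - (1-p)*log2(1-p). -0.091*log2(0.091) = 0.314677; -0.909*log2(0.909) = 0.125122. H = 0.314677 + 0.125122 = 0.4398

0.4398 bits


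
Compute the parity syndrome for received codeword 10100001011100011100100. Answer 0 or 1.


Syndrome = XOR of all bits = 1 XOR 0 XOR 1 XOR 0 XOR 0 XOR 0 XOR 0 XOR 1 XOR 0 XOR 1 XOR 1 XOR 1 XOR 0 XOR 0 XOR 0 XOR 1 XOR 1 XOR 1 XOR 0 XOR 0 XOR 1 XOR 0 XOR 0 = 0

0


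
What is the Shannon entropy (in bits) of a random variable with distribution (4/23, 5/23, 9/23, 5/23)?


H = -sum(p_i * log2(p_i)). Terms: -(4/23)*log2(4/23) = 0.438880; -(5/23)*log2(5/23) = 0.478616; -(9/23)*log2(9/23) = 0.529684; -(5/23)*log2(5/23) = 0.478616. H = 0.438880 + 0.478616 + 0.529684 + 0.478616 = 1.9258

1.9258 bits


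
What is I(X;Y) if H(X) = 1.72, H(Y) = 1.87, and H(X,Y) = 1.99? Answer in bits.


I(X;Y) = H(X) + H(Y) - H(X,Y) = 1.72 + 1.87 - 1.99 = 1.6

1.6 bits


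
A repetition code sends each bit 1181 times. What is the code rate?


Rate = k/n = 1/1181

1/1181


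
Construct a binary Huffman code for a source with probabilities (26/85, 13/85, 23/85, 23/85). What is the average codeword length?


Huffman construction (repeatedly merge the two least-probable nodes; each merge adds 1 bit to every symbol beneath it): 13/85 + 23/85 = 36/85; 23/85 + 26/85 = 49/85; 36/85 + 49/85 = 1. Resulting codeword lengths (in the order the probabilities were given): (2, 2, 2, 2). L_avg = sum(p_i * l_i) = 26/85*2 + 13/85*2 + 23/85*2 + 23/85*2 = 2

2.0 bits


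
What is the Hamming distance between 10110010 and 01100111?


Count differing positions: ^ ^ . ^ . ^ . ^ = 5 differences

5


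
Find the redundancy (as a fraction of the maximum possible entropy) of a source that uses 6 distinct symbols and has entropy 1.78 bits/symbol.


H_max = log2(K) = log2(6) = 2.585 bits/symbol. Redundancy = 1 - H/H_max = 1 - 1.78/2.585 = 1 - 0.6886 = 0.3114

0.3114


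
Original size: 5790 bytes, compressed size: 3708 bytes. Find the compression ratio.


Ratio = original / compressed = 5790 / 3708 = 1.5615

1.5615


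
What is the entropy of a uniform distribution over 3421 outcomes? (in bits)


H = log2(n) = log2(3421) = 11.7402

11.7402 bits


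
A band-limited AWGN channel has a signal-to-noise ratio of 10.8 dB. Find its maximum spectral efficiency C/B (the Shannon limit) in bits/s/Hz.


SNR_linear = 10^(10.8/10) = 12.0226; C/B = log2(1 + SNR_linear) = log2(1 + 12.0226) = 3.703

3.703 bits/s/Hz


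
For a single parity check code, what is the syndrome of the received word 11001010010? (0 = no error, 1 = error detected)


Syndrome = XOR of all bits = 1 XOR 1 XOR 0 XOR 0 XOR 1 XOR 0 XOR 1 XOR 0 XOR 0 XOR 1 XOR 0 = 1

1


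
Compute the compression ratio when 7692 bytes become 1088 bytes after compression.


Ratio = original / compressed = 7692 / 1088 = 7.0699

7.0699


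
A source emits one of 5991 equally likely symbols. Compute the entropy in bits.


H = log2(n) = log2(5991) = 12.5486

12.5486 bits


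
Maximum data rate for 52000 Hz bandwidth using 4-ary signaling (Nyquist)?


Rate = 2 * B * log2(M) = 2 * 52000 * 2.0 = 208000.0

208000.0 bps


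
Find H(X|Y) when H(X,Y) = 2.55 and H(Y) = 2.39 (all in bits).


H(X|Y) = H(X,Y) - H(Y) = 2.55 - 2.39 = 0.16

0.16 bits


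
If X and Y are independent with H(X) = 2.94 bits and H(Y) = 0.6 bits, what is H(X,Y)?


For independent variables, H(X,Y) = H(X) + H(Y) = 2.94 + 0.6 = 3.54

3.54 bits


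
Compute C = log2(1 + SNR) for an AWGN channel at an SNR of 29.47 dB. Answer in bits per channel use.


SNR_linear = 10^(29.47/10) = 885.1156; C = log2(1 + SNR_linear) = log2(1 + 885.1156) = 9.7914

9.7914 bits/channel use


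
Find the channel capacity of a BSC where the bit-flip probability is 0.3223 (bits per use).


H(p) = -p*log2(p) - (1-p)*log2(1-p) = -0.3223*log2(0.3223) - 0.6777*log2(0.6777) = 0.526485 + 0.380380 = 0.9069. C = 1 - H(p) = 1 - 0.9069 = 0.0931

0.0931 bits


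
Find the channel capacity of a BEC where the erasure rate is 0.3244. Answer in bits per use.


C = 1 - epsilon = 1 - 0.3244 = 0.6756

0.6756 bits


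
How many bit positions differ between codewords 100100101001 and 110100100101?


Count differing positions: . ^ . . . . . . ^ ^ . . = 3 differences

3
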